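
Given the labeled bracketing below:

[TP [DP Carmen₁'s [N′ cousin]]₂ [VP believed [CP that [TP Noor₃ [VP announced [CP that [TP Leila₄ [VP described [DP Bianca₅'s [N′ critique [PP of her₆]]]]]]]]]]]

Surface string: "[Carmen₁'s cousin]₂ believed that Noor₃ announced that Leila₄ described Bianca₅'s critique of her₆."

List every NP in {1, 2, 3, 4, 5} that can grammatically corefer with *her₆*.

*her* is a pronoun, so Principle B applies: it must be free in its binding domain.
Binding domain of *her₆*: the possessed DP, whose subject is Bianca₅.
*Carmen₁* and the pronoun do not c-command one another → neither Principle B nor Principle C is at stake; coindexation permitted.
*[Carmen₁'s cousin]₂* c-commands the pronoun but from outside its binding domain, and is not c-commanded by it → coindexation permitted.
*Noor₃* c-commands the pronoun but from outside its binding domain, and is not c-commanded by it → coindexation permitted.
*Leila₄* c-commands the pronoun but from outside its binding domain, and is not c-commanded by it → coindexation permitted.
*Bianca₅* c-commands the pronoun within its binding domain → coindexation would violate Principle B.

{1, 2, 3, 4}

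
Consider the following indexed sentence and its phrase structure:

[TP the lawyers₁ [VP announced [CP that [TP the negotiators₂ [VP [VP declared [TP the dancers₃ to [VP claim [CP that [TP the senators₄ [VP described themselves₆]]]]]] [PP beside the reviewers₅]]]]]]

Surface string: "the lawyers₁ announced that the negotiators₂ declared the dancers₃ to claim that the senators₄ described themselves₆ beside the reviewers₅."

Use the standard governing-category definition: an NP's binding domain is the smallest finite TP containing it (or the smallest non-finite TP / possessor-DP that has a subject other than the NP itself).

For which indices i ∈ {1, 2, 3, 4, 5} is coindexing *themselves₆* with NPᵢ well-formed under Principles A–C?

*themselves* is an anaphor, so Principle A applies: it must be bound in its binding domain.
Binding domain of *themselves₆*: the embedded TP, whose subject is the senators₄.
*the lawyers₁* c-commands the anaphor but is outside its binding domain → cannot satisfy Principle A.
*the negotiators₂* c-commands the anaphor but is outside its binding domain → cannot satisfy Principle A.
*the dancers₃* c-commands the anaphor but is outside its binding domain → cannot satisfy Principle A.
*the senators₄* c-commands the anaphor within its binding domain → licit binder.
*the reviewers₅* does not c-command the anaphor → cannot bind it.

{4}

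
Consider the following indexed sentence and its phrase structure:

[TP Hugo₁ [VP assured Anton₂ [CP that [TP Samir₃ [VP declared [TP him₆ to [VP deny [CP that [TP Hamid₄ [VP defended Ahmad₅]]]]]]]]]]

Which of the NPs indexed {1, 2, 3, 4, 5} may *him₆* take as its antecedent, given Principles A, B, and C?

*him* is a pronoun, so Principle B applies: it must be free in its binding domain.
Binding domain of *him₆*: the embedded TP, whose subject is Samir₃.
*Hugo₁* c-commands the pronoun but from outside its binding domain, and is not c-commanded by it → coindexation permitted.
*Anton₂* c-commands the pronoun but from outside its binding domain, and is not c-commanded by it → coindexation permitted.
*Samir₃* c-commands the pronoun within its binding domain → coindexation would violate Principle B.
*Hamid₄*: the pronoun c-commands this R-expression → coindexation would violate Principle C on *Hamid₄*.
*Ahmad₅*: the pronoun c-commands this R-expression → coindexation would violate Principle C on *Ahmad₅*.

{1, 2}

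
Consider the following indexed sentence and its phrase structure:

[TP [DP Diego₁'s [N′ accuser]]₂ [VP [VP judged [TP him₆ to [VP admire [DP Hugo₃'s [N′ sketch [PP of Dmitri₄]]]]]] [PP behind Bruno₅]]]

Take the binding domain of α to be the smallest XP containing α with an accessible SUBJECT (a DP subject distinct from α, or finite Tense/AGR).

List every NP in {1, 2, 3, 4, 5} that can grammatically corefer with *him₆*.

{1, 5}

*him* is a pronoun, so Principle B applies: it must be free in its binding domain.
Binding domain of *him₆*: the matrix TP, whose subject is [Diego₁'s accuser]₂.
*Diego₁* and the pronoun do not c-command one another → neither Principle B nor Principle C is at stake; coindexation permitted.
*[Diego₁'s accuser]₂* c-commands the pronoun within its binding domain → coindexation would violate Principle B.
*Hugo₃*: the pronoun c-commands this R-expression → coindexation would violate Principle C on *Hugo₃*.
*Dmitri₄*: the pronoun c-commands this R-expression → coindexation would violate Principle C on *Dmitri₄*.
*Bruno₅* and the pronoun do not c-command one another → neither Principle B nor Principle C is at stake; coindexation permitted.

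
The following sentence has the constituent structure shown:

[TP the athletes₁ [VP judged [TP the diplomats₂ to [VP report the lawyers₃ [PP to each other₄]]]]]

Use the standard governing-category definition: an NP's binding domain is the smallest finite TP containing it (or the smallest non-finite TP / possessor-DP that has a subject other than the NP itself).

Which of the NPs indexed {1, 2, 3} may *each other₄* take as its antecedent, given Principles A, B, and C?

*each other* is an anaphor, so Principle A applies: it must be bound in its binding domain.
Binding domain of *each other₄*: the embedded TP, whose subject is the diplomats₂.
*the athletes₁* c-commands the anaphor but is outside its binding domain → cannot satisfy Principle A.
*the diplomats₂* c-commands the anaphor within its binding domain → licit binder.
*the lawyers₃* c-commands the anaphor within its binding domain → licit binder.

{2, 3}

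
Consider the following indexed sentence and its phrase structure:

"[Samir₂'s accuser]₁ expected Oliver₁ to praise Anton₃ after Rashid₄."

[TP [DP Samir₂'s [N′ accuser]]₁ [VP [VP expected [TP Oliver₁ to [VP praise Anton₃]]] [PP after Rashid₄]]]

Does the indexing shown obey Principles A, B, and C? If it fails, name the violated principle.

The two coindexed NPs are *[Samir₂'s accuser]₁* and *Oliver₁*.
*Oliver₁* is an R-expression. Principle C requires it to be free everywhere.
*[Samir₂'s accuser]₁* c-commands it and carries the same index.
The R-expression is bound → Principle C violation.

Principle C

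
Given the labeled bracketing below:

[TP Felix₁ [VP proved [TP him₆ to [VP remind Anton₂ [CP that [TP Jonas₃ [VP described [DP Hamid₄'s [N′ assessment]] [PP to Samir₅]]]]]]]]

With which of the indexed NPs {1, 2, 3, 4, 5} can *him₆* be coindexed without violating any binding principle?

*him* is a pronoun, so Principle B applies: it must be free in its binding domain.
Binding domain of *him₆*: the matrix TP, whose subject is Felix₁.
*Felix₁* c-commands the pronoun within its binding domain → coindexation would violate Principle B.
*Anton₂*: the pronoun c-commands this R-expression → coindexation would violate Principle C on *Anton₂*.
*Jonas₃*: the pronoun c-commands this R-expression → coindexation would violate Principle C on *Jonas₃*.
*Hamid₄*: the pronoun c-commands this R-expression → coindexation would violate Principle C on *Hamid₄*.
*Samir₅*: the pronoun c-commands this R-expression → coindexation would violate Principle C on *Samir₅*.

none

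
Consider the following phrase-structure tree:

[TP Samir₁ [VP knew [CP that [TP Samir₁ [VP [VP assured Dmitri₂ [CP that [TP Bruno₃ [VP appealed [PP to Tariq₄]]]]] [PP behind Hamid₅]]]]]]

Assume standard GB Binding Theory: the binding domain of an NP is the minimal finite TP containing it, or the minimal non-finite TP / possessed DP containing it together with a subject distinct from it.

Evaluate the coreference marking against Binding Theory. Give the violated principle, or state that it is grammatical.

The two coindexed NPs are *Samir₁* (the higher occurrence) and *Samir₁* (the lower occurrence).
*Samir₁* (the lower occurrence) is an R-expression. Principle C requires it to be free everywhere.
*Samir₁* (the higher occurrence) c-commands it and carries the same index.
The R-expression is bound → Principle C violation.

Principle C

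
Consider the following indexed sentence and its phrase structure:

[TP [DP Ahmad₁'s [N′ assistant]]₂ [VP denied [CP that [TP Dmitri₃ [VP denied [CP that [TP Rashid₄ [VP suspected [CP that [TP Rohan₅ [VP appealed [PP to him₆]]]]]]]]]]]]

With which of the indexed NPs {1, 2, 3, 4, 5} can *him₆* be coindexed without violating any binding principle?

{1, 2, 3, 4}

*him* is a pronoun, so Principle B applies: it must be free in its binding domain.
Binding domain of *him₆*: the embedded TP, whose subject is Rohan₅.
*Ahmad₁* and the pronoun do not c-command one another → neither Principle B nor Principle C is at stake; coindexation permitted.
*[Ahmad₁'s assistant]₂* c-commands the pronoun but from outside its binding domain, and is not c-commanded by it → coindexation permitted.
*Dmitri₃* c-commands the pronoun but from outside its binding domain, and is not c-commanded by it → coindexation permitted.
*Rashid₄* c-commands the pronoun but from outside its binding domain, and is not c-commanded by it → coindexation permitted.
*Rohan₅* c-commands the pronoun within its binding domain → coindexation would violate Principle B.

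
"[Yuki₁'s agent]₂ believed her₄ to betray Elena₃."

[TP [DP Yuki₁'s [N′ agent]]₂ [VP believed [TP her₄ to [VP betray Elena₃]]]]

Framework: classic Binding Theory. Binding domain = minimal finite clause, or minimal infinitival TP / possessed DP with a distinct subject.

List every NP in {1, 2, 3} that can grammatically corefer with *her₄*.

*her* is a pronoun, so Principle B applies: it must be free in its binding domain.
Binding domain of *her₄*: the matrix TP, whose subject is [Yuki₁'s agent]₂.
*Yuki₁* and the pronoun do not c-command one another → neither Principle B nor Principle C is at stake; coindexation permitted.
*[Yuki₁'s agent]₂* c-commands the pronoun within its binding domain → coindexation would violate Principle B.
*Elena₃*: the pronoun c-commands this R-expression → coindexation would violate Principle C on *Elena₃*.

{1}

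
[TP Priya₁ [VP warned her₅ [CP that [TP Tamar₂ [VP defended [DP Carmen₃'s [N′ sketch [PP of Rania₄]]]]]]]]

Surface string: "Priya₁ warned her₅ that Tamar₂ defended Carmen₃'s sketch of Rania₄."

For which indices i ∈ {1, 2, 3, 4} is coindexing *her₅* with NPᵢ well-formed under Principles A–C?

none

*her* is a pronoun, so Principle B applies: it must be free in its binding domain.
Binding domain of *her₅*: the matrix TP, whose subject is Priya₁.
*Priya₁* c-commands the pronoun within its binding domain → coindexation would violate Principle B.
*Tamar₂*: the pronoun c-commands this R-expression → coindexation would violate Principle C on *Tamar₂*.
*Carmen₃*: the pronoun c-commands this R-expression → coindexation would violate Principle C on *Carmen₃*.
*Rania₄*: the pronoun c-commands this R-expression → coindexation would violate Principle C on *Rania₄*.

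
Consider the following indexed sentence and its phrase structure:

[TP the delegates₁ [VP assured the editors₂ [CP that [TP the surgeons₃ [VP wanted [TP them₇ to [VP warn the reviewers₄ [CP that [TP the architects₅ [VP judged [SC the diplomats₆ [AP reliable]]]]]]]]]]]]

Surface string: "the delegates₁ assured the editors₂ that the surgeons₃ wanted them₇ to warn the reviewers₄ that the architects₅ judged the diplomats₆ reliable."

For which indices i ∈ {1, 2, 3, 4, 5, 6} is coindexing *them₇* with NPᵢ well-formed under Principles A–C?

{1, 2}

*them* is a pronoun, so Principle B applies: it must be free in its binding domain.
Binding domain of *them₇*: the embedded TP, whose subject is the surgeons₃.
*the delegates₁* c-commands the pronoun but from outside its binding domain, and is not c-commanded by it → coindexation permitted.
*the editors₂* c-commands the pronoun but from outside its binding domain, and is not c-commanded by it → coindexation permitted.
*the surgeons₃* c-commands the pronoun within its binding domain → coindexation would violate Principle B.
*the reviewers₄*: the pronoun c-commands this R-expression → coindexation would violate Principle C on *the reviewers₄*.
*the architects₅*: the pronoun c-commands this R-expression → coindexation would violate Principle C on *the architects₅*.
*the diplomats₆*: the pronoun c-commands this R-expression → coindexation would violate Principle C on *the diplomats₆*.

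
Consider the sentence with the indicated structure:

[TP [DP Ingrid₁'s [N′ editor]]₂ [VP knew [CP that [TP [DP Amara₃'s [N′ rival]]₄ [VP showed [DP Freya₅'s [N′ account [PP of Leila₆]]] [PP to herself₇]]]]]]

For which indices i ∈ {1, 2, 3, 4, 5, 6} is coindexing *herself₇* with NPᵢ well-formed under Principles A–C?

*herself* is an anaphor, so Principle A applies: it must be bound in its binding domain.
Binding domain of *herself₇*: the embedded TP, whose subject is [Amara₃'s rival]₄.
*Ingrid₁* does not c-command the anaphor → cannot bind it.
*[Ingrid₁'s editor]₂* c-commands the anaphor but is outside its binding domain → cannot satisfy Principle A.
*Amara₃* does not c-command the anaphor → cannot bind it.
*[Amara₃'s rival]₄* c-commands the anaphor within its binding domain → licit binder.
*Freya₅* does not c-command the anaphor → cannot bind it.
*Leila₆* does not c-command the anaphor → cannot bind it.

{4}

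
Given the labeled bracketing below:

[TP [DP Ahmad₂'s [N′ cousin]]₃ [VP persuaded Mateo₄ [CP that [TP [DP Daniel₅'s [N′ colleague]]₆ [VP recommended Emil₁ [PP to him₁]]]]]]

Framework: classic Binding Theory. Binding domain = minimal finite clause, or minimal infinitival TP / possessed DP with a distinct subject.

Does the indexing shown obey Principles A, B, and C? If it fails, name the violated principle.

The two coindexed NPs are *Emil₁* and *him₁*.
*him₁* is a pronoun. Its binding domain is the embedded TP, whose subject is [Daniel₅'s colleague]₆.
*Emil₁* c-commands it within that domain and carries the same index.
The pronoun is locally bound → Principle B violation.

Principle B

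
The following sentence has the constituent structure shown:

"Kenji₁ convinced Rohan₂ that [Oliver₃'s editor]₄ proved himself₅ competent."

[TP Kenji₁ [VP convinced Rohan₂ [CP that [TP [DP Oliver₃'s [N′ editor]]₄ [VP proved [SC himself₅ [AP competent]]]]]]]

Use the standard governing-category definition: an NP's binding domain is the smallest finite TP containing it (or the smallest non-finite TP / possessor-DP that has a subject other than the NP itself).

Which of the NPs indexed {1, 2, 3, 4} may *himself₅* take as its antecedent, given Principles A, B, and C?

{4}

*himself* is an anaphor, so Principle A applies: it must be bound in its binding domain.
Binding domain of *himself₅*: the embedded TP, whose subject is [Oliver₃'s editor]₄.
*Kenji₁* c-commands the anaphor but is outside its binding domain → cannot satisfy Principle A.
*Rohan₂* c-commands the anaphor but is outside its binding domain → cannot satisfy Principle A.
*Oliver₃* does not c-command the anaphor → cannot bind it.
*[Oliver₃'s editor]₄* c-commands the anaphor within its binding domain → licit binder.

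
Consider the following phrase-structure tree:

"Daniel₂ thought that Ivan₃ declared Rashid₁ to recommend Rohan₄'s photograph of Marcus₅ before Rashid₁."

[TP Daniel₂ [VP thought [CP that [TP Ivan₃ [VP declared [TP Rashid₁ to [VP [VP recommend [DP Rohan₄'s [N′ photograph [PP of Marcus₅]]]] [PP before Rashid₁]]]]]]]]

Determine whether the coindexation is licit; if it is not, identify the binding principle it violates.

Principle C

The two coindexed NPs are *Rashid₁* (the higher occurrence) and *Rashid₁* (the lower occurrence).
*Rashid₁* (the lower occurrence) is an R-expression. Principle C requires it to be free everywhere.
*Rashid₁* (the higher occurrence) c-commands it and carries the same index.
The R-expression is bound → Principle C violation.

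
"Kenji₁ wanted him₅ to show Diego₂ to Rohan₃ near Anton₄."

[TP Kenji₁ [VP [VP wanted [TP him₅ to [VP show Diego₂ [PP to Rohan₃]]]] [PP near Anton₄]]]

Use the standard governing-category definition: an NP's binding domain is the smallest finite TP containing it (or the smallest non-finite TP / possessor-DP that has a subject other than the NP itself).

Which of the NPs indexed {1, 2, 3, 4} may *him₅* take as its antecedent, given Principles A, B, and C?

*him* is a pronoun, so Principle B applies: it must be free in its binding domain.
Binding domain of *him₅*: the matrix TP, whose subject is Kenji₁.
*Kenji₁* c-commands the pronoun within its binding domain → coindexation would violate Principle B.
*Diego₂*: the pronoun c-commands this R-expression → coindexation would violate Principle C on *Diego₂*.
*Rohan₃*: the pronoun c-commands this R-expression → coindexation would violate Principle C on *Rohan₃*.
*Anton₄* and the pronoun do not c-command one another → neither Principle B nor Principle C is at stake; coindexation permitted.

{4}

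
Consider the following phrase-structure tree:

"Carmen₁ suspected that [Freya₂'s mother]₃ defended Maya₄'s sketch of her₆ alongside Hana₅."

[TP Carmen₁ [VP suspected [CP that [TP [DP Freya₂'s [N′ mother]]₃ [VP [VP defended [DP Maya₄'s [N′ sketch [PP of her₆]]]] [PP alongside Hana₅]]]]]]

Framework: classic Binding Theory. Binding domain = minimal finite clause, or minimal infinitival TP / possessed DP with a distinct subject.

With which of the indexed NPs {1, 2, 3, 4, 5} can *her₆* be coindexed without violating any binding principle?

{1, 2, 3, 5}

*her* is a pronoun, so Principle B applies: it must be free in its binding domain.
Binding domain of *her₆*: the possessed DP, whose subject is Maya₄.
*Carmen₁* c-commands the pronoun but from outside its binding domain, and is not c-commanded by it → coindexation permitted.
*Freya₂* and the pronoun do not c-command one another → neither Principle B nor Principle C is at stake; coindexation permitted.
*[Freya₂'s mother]₃* c-commands the pronoun but from outside its binding domain, and is not c-commanded by it → coindexation permitted.
*Maya₄* c-commands the pronoun within its binding domain → coindexation would violate Principle B.
*Hana₅* and the pronoun do not c-command one another → neither Principle B nor Principle C is at stake; coindexation permitted.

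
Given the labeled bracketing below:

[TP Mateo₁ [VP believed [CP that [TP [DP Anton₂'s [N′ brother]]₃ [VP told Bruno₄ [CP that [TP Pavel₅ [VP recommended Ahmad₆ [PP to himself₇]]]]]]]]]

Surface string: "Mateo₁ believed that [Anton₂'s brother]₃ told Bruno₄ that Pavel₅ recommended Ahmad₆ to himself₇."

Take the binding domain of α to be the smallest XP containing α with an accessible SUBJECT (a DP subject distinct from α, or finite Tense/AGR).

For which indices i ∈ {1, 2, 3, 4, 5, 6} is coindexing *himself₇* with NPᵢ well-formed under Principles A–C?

{5, 6}

*himself* is an anaphor, so Principle A applies: it must be bound in its binding domain.
Binding domain of *himself₇*: the embedded TP, whose subject is Pavel₅.
*Mateo₁* c-commands the anaphor but is outside its binding domain → cannot satisfy Principle A.
*Anton₂* does not c-command the anaphor → cannot bind it.
*[Anton₂'s brother]₃* c-commands the anaphor but is outside its binding domain → cannot satisfy Principle A.
*Bruno₄* c-commands the anaphor but is outside its binding domain → cannot satisfy Principle A.
*Pavel₅* c-commands the anaphor within its binding domain → licit binder.
*Ahmad₆* c-commands the anaphor within its binding domain → licit binder.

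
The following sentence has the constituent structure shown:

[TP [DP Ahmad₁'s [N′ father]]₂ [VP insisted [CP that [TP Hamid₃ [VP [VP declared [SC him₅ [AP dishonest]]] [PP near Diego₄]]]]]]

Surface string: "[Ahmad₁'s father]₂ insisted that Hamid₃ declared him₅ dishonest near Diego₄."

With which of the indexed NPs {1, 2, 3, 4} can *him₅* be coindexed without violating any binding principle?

{1, 2, 4}

*him* is a pronoun, so Principle B applies: it must be free in its binding domain.
Binding domain of *him₅*: the embedded TP, whose subject is Hamid₃.
*Ahmad₁* and the pronoun do not c-command one another → neither Principle B nor Principle C is at stake; coindexation permitted.
*[Ahmad₁'s father]₂* c-commands the pronoun but from outside its binding domain, and is not c-commanded by it → coindexation permitted.
*Hamid₃* c-commands the pronoun within its binding domain → coindexation would violate Principle B.
*Diego₄* and the pronoun do not c-command one another → neither Principle B nor Principle C is at stake; coindexation permitted.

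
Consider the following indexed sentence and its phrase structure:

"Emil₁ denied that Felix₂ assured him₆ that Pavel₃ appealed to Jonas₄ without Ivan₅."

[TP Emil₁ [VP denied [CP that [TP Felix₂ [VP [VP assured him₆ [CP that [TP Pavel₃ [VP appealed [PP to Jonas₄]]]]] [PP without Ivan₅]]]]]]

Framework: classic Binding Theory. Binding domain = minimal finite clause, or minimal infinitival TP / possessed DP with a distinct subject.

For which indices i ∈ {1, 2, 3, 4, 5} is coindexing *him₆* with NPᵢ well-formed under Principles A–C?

*him* is a pronoun, so Principle B applies: it must be free in its binding domain.
Binding domain of *him₆*: the embedded TP, whose subject is Felix₂.
*Emil₁* c-commands the pronoun but from outside its binding domain, and is not c-commanded by it → coindexation permitted.
*Felix₂* c-commands the pronoun within its binding domain → coindexation would violate Principle B.
*Pavel₃*: the pronoun c-commands this R-expression → coindexation would violate Principle C on *Pavel₃*.
*Jonas₄*: the pronoun c-commands this R-expression → coindexation would violate Principle C on *Jonas₄*.
*Ivan₅* and the pronoun do not c-command one another → neither Principle B nor Principle C is at stake; coindexation permitted.

{1, 5}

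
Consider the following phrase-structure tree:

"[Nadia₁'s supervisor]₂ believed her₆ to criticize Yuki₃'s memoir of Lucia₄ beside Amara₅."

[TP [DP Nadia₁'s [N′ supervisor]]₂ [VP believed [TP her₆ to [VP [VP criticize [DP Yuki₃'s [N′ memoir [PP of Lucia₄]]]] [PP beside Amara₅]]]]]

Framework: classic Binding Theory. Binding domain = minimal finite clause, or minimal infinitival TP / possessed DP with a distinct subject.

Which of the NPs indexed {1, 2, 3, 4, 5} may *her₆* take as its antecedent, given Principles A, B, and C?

{1}

*her* is a pronoun, so Principle B applies: it must be free in its binding domain.
Binding domain of *her₆*: the matrix TP, whose subject is [Nadia₁'s supervisor]₂.
*Nadia₁* and the pronoun do not c-command one another → neither Principle B nor Principle C is at stake; coindexation permitted.
*[Nadia₁'s supervisor]₂* c-commands the pronoun within its binding domain → coindexation would violate Principle B.
*Yuki₃*: the pronoun c-commands this R-expression → coindexation would violate Principle C on *Yuki₃*.
*Lucia₄*: the pronoun c-commands this R-expression → coindexation would violate Principle C on *Lucia₄*.
*Amara₅*: the pronoun c-commands this R-expression → coindexation would violate Principle C on *Amara₅*.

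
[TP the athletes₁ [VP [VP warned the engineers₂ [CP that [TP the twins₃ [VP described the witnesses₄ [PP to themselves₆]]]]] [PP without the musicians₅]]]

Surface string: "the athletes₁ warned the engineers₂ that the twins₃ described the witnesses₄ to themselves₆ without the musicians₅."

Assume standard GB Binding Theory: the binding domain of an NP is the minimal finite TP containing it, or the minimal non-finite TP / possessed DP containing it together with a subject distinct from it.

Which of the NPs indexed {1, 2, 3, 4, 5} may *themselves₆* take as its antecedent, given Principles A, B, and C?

*themselves* is an anaphor, so Principle A applies: it must be bound in its binding domain.
Binding domain of *themselves₆*: the embedded TP, whose subject is the twins₃.
*the athletes₁* c-commands the anaphor but is outside its binding domain → cannot satisfy Principle A.
*the engineers₂* c-commands the anaphor but is outside its binding domain → cannot satisfy Principle A.
*the twins₃* c-commands the anaphor within its binding domain → licit binder.
*the witnesses₄* c-commands the anaphor within its binding domain → licit binder.
*the musicians₅* does not c-command the anaphor → cannot bind it.

{3, 4}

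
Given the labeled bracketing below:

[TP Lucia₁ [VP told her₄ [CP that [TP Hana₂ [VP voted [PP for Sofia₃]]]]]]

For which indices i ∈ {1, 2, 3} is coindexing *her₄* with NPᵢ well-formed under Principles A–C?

*her* is a pronoun, so Principle B applies: it must be free in its binding domain.
Binding domain of *her₄*: the matrix TP, whose subject is Lucia₁.
*Lucia₁* c-commands the pronoun within its binding domain → coindexation would violate Principle B.
*Hana₂*: the pronoun c-commands this R-expression → coindexation would violate Principle C on *Hana₂*.
*Sofia₃*: the pronoun c-commands this R-expression → coindexation would violate Principle C on *Sofia₃*.

none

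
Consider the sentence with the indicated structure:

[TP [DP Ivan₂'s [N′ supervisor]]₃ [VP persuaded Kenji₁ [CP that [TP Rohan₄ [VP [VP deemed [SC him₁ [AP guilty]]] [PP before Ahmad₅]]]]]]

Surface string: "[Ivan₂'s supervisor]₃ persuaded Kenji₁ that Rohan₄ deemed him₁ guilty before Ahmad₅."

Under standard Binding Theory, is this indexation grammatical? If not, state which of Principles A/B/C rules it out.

The two coindexed NPs are *Kenji₁* and *him₁*.
*him₁* is a pronoun; its binding domain is the embedded TP, whose subject is Rohan₄. Within that domain it is c-commanded only by *Rohan₄*, which carries a different index — the pronoun is free locally, so Principle B holds.
*Kenji₁* is an R-expression; *him₁* does not c-command it, and no other NP shares its index, so Principle C is satisfied.
All principles are respected.

grammatical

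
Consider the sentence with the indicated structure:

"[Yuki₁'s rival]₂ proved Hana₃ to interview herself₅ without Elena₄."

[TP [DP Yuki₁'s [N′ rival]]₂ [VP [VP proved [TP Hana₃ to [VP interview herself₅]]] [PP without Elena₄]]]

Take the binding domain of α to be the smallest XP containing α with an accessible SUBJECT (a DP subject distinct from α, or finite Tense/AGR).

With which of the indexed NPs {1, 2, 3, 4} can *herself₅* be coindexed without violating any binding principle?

{3}

*herself* is an anaphor, so Principle A applies: it must be bound in its binding domain.
Binding domain of *herself₅*: the embedded TP, whose subject is Hana₃.
*Yuki₁* does not c-command the anaphor → cannot bind it.
*[Yuki₁'s rival]₂* c-commands the anaphor but is outside its binding domain → cannot satisfy Principle A.
*Hana₃* c-commands the anaphor within its binding domain → licit binder.
*Elena₄* does not c-command the anaphor → cannot bind it.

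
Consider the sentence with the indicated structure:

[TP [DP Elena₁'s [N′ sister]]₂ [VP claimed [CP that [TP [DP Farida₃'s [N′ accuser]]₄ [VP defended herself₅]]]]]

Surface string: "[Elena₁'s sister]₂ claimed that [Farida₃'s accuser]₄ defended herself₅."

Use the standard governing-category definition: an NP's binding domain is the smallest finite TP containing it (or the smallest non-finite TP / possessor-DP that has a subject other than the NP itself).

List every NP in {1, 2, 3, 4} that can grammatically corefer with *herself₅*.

*herself* is an anaphor, so Principle A applies: it must be bound in its binding domain.
Binding domain of *herself₅*: the embedded TP, whose subject is [Farida₃'s accuser]₄.
*Elena₁* does not c-command the anaphor → cannot bind it.
*[Elena₁'s sister]₂* c-commands the anaphor but is outside its binding domain → cannot satisfy Principle A.
*Farida₃* does not c-command the anaphor → cannot bind it.
*[Farida₃'s accuser]₄* c-commands the anaphor within its binding domain → licit binder.

{4}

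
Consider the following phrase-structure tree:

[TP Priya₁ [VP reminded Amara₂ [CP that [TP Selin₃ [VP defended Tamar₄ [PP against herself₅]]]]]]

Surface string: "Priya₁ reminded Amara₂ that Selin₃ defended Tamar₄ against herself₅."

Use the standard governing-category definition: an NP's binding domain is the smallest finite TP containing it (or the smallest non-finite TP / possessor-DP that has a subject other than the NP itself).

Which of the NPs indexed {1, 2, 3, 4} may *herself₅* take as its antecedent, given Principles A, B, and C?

{3, 4}

*herself* is an anaphor, so Principle A applies: it must be bound in its binding domain.
Binding domain of *herself₅*: the embedded TP, whose subject is Selin₃.
*Priya₁* c-commands the anaphor but is outside its binding domain → cannot satisfy Principle A.
*Amara₂* c-commands the anaphor but is outside its binding domain → cannot satisfy Principle A.
*Selin₃* c-commands the anaphor within its binding domain → licit binder.
*Tamar₄* c-commands the anaphor within its binding domain → licit binder.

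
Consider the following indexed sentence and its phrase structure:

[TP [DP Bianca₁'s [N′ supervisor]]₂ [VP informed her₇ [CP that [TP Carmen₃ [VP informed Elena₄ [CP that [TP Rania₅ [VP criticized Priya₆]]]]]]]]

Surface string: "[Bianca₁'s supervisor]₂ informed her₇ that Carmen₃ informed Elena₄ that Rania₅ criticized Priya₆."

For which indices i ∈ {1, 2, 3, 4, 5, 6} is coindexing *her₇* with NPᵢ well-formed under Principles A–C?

*her* is a pronoun, so Principle B applies: it must be free in its binding domain.
Binding domain of *her₇*: the matrix TP, whose subject is [Bianca₁'s supervisor]₂.
*Bianca₁* and the pronoun do not c-command one another → neither Principle B nor Principle C is at stake; coindexation permitted.
*[Bianca₁'s supervisor]₂* c-commands the pronoun within its binding domain → coindexation would violate Principle B.
*Carmen₃*: the pronoun c-commands this R-expression → coindexation would violate Principle C on *Carmen₃*.
*Elena₄*: the pronoun c-commands this R-expression → coindexation would violate Principle C on *Elena₄*.
*Rania₅*: the pronoun c-commands this R-expression → coindexation would violate Principle C on *Rania₅*.
*Priya₆*: the pronoun c-commands this R-expression → coindexation would violate Principle C on *Priya₆*.

{1}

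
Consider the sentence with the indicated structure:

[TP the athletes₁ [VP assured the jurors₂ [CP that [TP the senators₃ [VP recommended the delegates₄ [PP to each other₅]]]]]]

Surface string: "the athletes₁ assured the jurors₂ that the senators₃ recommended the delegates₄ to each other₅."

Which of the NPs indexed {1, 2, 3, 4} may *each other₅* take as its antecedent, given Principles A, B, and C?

{3, 4}

*each other* is an anaphor, so Principle A applies: it must be bound in its binding domain.
Binding domain of *each other₅*: the embedded TP, whose subject is the senators₃.
*the athletes₁* c-commands the anaphor but is outside its binding domain → cannot satisfy Principle A.
*the jurors₂* c-commands the anaphor but is outside its binding domain → cannot satisfy Principle A.
*the senators₃* c-commands the anaphor within its binding domain → licit binder.
*the delegates₄* c-commands the anaphor within its binding domain → licit binder.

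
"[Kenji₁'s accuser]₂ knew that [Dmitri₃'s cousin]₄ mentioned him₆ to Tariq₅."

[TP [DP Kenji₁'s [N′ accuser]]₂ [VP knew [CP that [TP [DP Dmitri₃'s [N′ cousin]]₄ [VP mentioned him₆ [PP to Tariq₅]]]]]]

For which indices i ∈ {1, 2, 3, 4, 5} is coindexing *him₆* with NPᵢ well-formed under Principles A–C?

{1, 2, 3}

*him* is a pronoun, so Principle B applies: it must be free in its binding domain.
Binding domain of *him₆*: the embedded TP, whose subject is [Dmitri₃'s cousin]₄.
*Kenji₁* and the pronoun do not c-command one another → neither Principle B nor Principle C is at stake; coindexation permitted.
*[Kenji₁'s accuser]₂* c-commands the pronoun but from outside its binding domain, and is not c-commanded by it → coindexation permitted.
*Dmitri₃* and the pronoun do not c-command one another → neither Principle B nor Principle C is at stake; coindexation permitted.
*[Dmitri₃'s cousin]₄* c-commands the pronoun within its binding domain → coindexation would violate Principle B.
*Tariq₅*: the pronoun c-commands this R-expression → coindexation would violate Principle C on *Tariq₅*.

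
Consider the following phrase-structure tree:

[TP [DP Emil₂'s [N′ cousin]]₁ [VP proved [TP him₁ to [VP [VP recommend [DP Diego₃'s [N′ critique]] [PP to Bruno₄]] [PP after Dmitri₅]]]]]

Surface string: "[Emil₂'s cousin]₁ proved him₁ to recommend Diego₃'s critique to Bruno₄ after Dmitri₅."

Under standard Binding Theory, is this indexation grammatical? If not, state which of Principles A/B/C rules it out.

Principle B

The two coindexed NPs are *[Emil₂'s cousin]₁* and *him₁*.
*him₁* is a pronoun. Its binding domain is the matrix TP, whose subject is [Emil₂'s cousin]₁.
*[Emil₂'s cousin]₁* c-commands it within that domain and carries the same index.
The pronoun is locally bound → Principle B violation.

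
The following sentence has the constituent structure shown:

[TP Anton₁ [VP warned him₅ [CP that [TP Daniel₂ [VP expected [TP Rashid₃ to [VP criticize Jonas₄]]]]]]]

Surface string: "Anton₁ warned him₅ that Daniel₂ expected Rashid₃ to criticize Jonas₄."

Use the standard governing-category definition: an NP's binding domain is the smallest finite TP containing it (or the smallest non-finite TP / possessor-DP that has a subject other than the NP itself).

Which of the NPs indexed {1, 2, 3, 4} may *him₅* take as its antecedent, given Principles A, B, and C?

*him* is a pronoun, so Principle B applies: it must be free in its binding domain.
Binding domain of *him₅*: the matrix TP, whose subject is Anton₁.
*Anton₁* c-commands the pronoun within its binding domain → coindexation would violate Principle B.
*Daniel₂*: the pronoun c-commands this R-expression → coindexation would violate Principle C on *Daniel₂*.
*Rashid₃*: the pronoun c-commands this R-expression → coindexation would violate Principle C on *Rashid₃*.
*Jonas₄*: the pronoun c-commands this R-expression → coindexation would violate Principle C on *Jonas₄*.

none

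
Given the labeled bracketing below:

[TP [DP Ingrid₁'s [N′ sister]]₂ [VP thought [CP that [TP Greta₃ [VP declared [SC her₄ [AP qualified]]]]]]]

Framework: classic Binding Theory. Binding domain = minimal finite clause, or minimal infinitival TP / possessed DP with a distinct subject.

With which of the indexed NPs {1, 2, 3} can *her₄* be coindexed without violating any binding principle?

*her* is a pronoun, so Principle B applies: it must be free in its binding domain.
Binding domain of *her₄*: the embedded TP, whose subject is Greta₃.
*Ingrid₁* and the pronoun do not c-command one another → neither Principle B nor Principle C is at stake; coindexation permitted.
*[Ingrid₁'s sister]₂* c-commands the pronoun but from outside its binding domain, and is not c-commanded by it → coindexation permitted.
*Greta₃* c-commands the pronoun within its binding domain → coindexation would violate Principle B.

{1, 2}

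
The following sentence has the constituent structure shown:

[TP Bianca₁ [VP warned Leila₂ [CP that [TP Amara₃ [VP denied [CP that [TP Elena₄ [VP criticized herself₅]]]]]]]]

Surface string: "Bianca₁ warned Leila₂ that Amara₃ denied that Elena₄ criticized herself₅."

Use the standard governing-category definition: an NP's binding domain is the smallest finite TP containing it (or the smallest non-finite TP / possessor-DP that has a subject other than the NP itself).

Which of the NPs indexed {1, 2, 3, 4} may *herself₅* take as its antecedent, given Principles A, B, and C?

{4}

*herself* is an anaphor, so Principle A applies: it must be bound in its binding domain.
Binding domain of *herself₅*: the embedded TP, whose subject is Elena₄.
*Bianca₁* c-commands the anaphor but is outside its binding domain → cannot satisfy Principle A.
*Leila₂* c-commands the anaphor but is outside its binding domain → cannot satisfy Principle A.
*Amara₃* c-commands the anaphor but is outside its binding domain → cannot satisfy Principle A.
*Elena₄* c-commands the anaphor within its binding domain → licit binder.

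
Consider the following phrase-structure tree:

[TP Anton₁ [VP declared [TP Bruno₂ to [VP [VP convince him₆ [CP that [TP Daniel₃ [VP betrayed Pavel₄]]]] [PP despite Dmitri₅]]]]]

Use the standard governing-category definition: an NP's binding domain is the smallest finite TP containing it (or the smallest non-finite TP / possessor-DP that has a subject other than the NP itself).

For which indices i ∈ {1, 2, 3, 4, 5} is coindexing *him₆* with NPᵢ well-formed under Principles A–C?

*him* is a pronoun, so Principle B applies: it must be free in its binding domain.
Binding domain of *him₆*: the embedded TP, whose subject is Bruno₂.
*Anton₁* c-commands the pronoun but from outside its binding domain, and is not c-commanded by it → coindexation permitted.
*Bruno₂* c-commands the pronoun within its binding domain → coindexation would violate Principle B.
*Daniel₃*: the pronoun c-commands this R-expression → coindexation would violate Principle C on *Daniel₃*.
*Pavel₄*: the pronoun c-commands this R-expression → coindexation would violate Principle C on *Pavel₄*.
*Dmitri₅* and the pronoun do not c-command one another → neither Principle B nor Principle C is at stake; coindexation permitted.

{1, 5}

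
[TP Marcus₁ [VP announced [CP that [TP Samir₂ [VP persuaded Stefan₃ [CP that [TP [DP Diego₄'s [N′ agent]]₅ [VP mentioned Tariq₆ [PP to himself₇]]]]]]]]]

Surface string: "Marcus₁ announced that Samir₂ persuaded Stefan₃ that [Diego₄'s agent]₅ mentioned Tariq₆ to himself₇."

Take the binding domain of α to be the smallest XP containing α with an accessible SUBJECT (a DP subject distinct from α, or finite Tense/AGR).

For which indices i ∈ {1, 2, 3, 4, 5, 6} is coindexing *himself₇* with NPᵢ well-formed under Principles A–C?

*himself* is an anaphor, so Principle A applies: it must be bound in its binding domain.
Binding domain of *himself₇*: the embedded TP, whose subject is [Diego₄'s agent]₅.
*Marcus₁* c-commands the anaphor but is outside its binding domain → cannot satisfy Principle A.
*Samir₂* c-commands the anaphor but is outside its binding domain → cannot satisfy Principle A.
*Stefan₃* c-commands the anaphor but is outside its binding domain → cannot satisfy Principle A.
*Diego₄* does not c-command the anaphor → cannot bind it.
*[Diego₄'s agent]₅* c-commands the anaphor within its binding domain → licit binder.
*Tariq₆* c-commands the anaphor within its binding domain → licit binder.

{5, 6}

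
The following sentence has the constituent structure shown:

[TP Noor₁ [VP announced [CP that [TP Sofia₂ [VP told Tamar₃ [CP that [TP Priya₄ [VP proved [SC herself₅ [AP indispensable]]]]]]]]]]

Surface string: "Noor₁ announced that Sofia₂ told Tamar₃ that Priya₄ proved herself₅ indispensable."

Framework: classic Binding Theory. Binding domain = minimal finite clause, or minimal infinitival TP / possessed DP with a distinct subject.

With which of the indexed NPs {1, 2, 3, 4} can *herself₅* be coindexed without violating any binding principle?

{4}

*herself* is an anaphor, so Principle A applies: it must be bound in its binding domain.
Binding domain of *herself₅*: the embedded TP, whose subject is Priya₄.
*Noor₁* c-commands the anaphor but is outside its binding domain → cannot satisfy Principle A.
*Sofia₂* c-commands the anaphor but is outside its binding domain → cannot satisfy Principle A.
*Tamar₃* c-commands the anaphor but is outside its binding domain → cannot satisfy Principle A.
*Priya₄* c-commands the anaphor within its binding domain → licit binder.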